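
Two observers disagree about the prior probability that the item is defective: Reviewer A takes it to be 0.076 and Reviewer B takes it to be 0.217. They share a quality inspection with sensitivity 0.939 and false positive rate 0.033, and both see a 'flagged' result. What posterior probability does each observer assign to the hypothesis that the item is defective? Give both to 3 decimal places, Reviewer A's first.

Reviewer A: 0.701; Reviewer B: 0.887

The likelihood ratio for a 'flagged' result is 0.939/0.033 = 28.455.
Reviewer A: prior odds 0.076/0.924 = 0.082251; posterior odds 2.3404; posterior probability 0.701.
Reviewer B: prior odds 0.217/0.783 = 0.27714; posterior odds 7.8859; posterior probability 0.887.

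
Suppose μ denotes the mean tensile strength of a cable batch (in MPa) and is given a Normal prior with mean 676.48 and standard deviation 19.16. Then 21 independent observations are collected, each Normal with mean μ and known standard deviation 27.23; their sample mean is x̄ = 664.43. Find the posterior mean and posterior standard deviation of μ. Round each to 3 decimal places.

Posterior mean ≈ 665.487; posterior SD ≈ 5.675

Prior precision 1/τ₀² = 1/19.16² = 0.00272401; data precision n/σ² = 21/27.23² = 0.0283220.
Posterior precision = 0.00272401 + 0.0283220 = 0.0310460, giving posterior SD = 1/√0.0310460 = 5.675.
Posterior mean = (0.00272401·676.48 + 0.0283220·664.43) / 0.0310460 = 665.487.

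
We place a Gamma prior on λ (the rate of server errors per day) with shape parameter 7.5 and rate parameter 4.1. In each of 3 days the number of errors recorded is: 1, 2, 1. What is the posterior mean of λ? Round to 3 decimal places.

Total count ∑xᵢ = 4 over n = 3 days.
Gamma is conjugate to the Poisson likelihood: posterior is Gamma(shape = 7.5+4 = 11.5, rate = 4.1+3 = 7.1).
E[λ | data] = 11.5/7.1 = 1.620.

Posterior mean ≈ 1.620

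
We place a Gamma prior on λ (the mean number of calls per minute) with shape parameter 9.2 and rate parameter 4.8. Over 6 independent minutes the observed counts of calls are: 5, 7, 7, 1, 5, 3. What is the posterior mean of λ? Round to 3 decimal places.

The Poisson likelihood adds the total count to the shape and the number of exposure periods to the rate. Here ∑xᵢ = 28 and n = 6, so shape 9.2→37.2 and rate 4.8→10.8.
Posterior mean = shape/rate = 37.2/10.8 = 3.444.

Posterior mean ≈ 3.444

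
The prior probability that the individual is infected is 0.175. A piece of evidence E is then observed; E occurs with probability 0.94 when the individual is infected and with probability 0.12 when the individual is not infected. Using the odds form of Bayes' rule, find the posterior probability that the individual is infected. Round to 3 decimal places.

Posterior probability ≈ 0.624

Prior odds = 0.175/(1−0.175) = 0.21212.
Likelihood ratio for E = 0.94/0.12 = 7.8333.
Posterior odds = prior odds × LR = 1.6616.
Posterior probability = odds/(1+odds) = 1.6616/2.6616 = 0.624.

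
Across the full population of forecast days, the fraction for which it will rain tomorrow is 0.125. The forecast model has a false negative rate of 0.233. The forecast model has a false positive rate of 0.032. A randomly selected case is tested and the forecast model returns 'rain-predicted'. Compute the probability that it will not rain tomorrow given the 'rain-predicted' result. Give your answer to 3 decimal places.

Let H be the event that it will rain tomorrow. P(H) = 0.125, so P(¬H) = 0.875. With E the 'rain-predicted' result, P(E|H) = 0.767 and P(E|¬H) = 0.032.
P(E) = 0.767·0.125 + 0.032·0.875 = 0.095875 + 0.028000 = 0.12387.
By Bayes' theorem, P(H|E) = 0.095875 / 0.12387 = 0.774. Hence P(¬H|E) = 1 − 0.774 = 0.226.

P(¬H | E) ≈ 0.226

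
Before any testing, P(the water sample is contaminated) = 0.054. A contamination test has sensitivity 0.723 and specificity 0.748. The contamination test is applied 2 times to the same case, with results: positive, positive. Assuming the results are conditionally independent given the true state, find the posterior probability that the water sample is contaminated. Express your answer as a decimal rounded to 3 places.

With H the event that the water sample is contaminated, the joint likelihood of the observed sequence is P(data|H) = 0.723·0.723 = 0.52273 and P(data|¬H) = 0.252·0.252 = 0.063504.
Bayes: P(H|data) = 0.054·0.52273 / (0.054·0.52273 + 0.946·0.063504) = 0.028227/0.088302 = 0.3197.

Posterior P(H) ≈ 0.320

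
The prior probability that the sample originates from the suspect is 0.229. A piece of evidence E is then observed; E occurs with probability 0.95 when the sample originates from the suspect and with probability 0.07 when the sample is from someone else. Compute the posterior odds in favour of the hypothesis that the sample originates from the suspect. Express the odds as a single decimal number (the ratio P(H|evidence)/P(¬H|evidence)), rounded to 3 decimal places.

Prior odds = 0.229/(1−0.229) = 0.29702.
Likelihood ratio for E = 0.95/0.07 = 13.571.
Posterior odds = prior odds × LR = 4.0309.

Posterior odds ≈ 4.031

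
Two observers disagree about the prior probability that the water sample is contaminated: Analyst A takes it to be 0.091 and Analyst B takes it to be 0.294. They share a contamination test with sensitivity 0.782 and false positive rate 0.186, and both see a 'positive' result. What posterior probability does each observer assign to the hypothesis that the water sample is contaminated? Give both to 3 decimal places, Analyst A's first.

P('+'|H) = 0.782, P('+'|¬H) = 0.186.
Analyst A: numerator 0.782·0.091 = 0.071162; evidence = 0.071162+0.186·0.909 = 0.24024; posterior = 0.296.
Analyst B: numerator 0.782·0.294 = 0.22991; evidence = 0.22991+0.186·0.706 = 0.36122; posterior = 0.636.

Analyst A: 0.296; Analyst B: 0.636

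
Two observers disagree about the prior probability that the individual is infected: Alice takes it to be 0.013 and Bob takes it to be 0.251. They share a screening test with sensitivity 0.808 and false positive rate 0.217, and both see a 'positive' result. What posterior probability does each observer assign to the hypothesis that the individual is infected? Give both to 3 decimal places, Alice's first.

Alice: 0.047; Bob: 0.555

The likelihood ratio for a 'positive' result is 0.808/0.217 = 3.7235.
Alice: prior odds 0.013/0.987 = 0.013171; posterior odds 0.049043; posterior probability 0.047.
Bob: prior odds 0.251/0.749 = 0.33511; posterior odds 1.2478; posterior probability 0.555.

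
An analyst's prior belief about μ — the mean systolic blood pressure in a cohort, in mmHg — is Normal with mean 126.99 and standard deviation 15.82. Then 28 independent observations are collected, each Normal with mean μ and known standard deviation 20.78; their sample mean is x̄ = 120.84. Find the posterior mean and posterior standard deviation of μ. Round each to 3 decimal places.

Posterior mean ≈ 121.197; posterior SD ≈ 3.811

Prior precision 1/τ₀² = 1/15.82² = 0.00399565; data precision n/σ² = 28/20.78² = 0.0648436.
Posterior precision = 0.00399565 + 0.0648436 = 0.0688392, giving posterior SD = 1/√0.0688392 = 3.811.
Posterior mean = (0.00399565·126.99 + 0.0648436·120.84) / 0.0688392 = 121.197.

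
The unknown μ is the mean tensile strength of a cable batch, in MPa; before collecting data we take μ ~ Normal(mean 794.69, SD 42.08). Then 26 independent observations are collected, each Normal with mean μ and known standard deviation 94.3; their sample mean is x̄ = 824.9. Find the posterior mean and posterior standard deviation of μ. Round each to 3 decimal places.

Prior precision 1/τ₀² = 1/42.08² = 0.00056474; data precision n/σ² = 26/94.3² = 0.00292382.
Posterior precision = 0.00056474 + 0.00292382 = 0.00348856, giving posterior SD = 1/√0.00348856 = 16.931.
Posterior mean = (0.00056474·794.69 + 0.00292382·824.9) / 0.00348856 = 820.009.

Posterior mean ≈ 820.009; posterior SD ≈ 16.931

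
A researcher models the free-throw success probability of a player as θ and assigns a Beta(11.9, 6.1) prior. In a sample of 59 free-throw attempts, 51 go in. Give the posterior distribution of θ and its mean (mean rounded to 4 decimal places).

Posterior: Beta(62.9, 14.1); mean ≈ 0.8169

The binomial likelihood is conjugate to the Beta prior: with 51 successes and 8 failures, the posterior is Beta(11.9+51, 6.1+8) = Beta(62.9, 14.1).
E[θ | data] = 62.9/(62.9+14.1) = 0.8169.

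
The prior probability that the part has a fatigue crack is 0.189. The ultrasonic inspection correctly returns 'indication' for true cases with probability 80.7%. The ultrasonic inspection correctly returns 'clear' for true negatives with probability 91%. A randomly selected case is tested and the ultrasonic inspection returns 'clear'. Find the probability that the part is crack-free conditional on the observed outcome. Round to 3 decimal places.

P(¬H | E) ≈ 0.953

Let H be the event that the part has a fatigue crack. P(H) = 0.189, so P(¬H) = 0.811. With E the 'clear' result, P(E|H) = 0.193 and P(E|¬H) = 0.91.
P(E) = 0.193·0.189 + 0.91·0.811 = 0.036477 + 0.73801 = 0.77449.
By Bayes' theorem, P(H|E) = 0.036477 / 0.77449 = 0.047. Hence P(¬H|E) = 1 − 0.047 = 0.953.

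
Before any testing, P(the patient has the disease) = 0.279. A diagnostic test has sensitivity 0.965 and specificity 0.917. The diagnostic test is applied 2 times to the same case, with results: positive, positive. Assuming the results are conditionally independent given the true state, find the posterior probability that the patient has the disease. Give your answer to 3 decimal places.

Posterior P(H) ≈ 0.981

Let H be the event that the patient has the disease; start with P(H) = 0.279. P('positive'|H) = 0.965, P('positive'|¬H) = 0.083.
Update on result 1 ('positive'): P(H) ← 0.965·0.2790 / (0.965·0.2790 + 0.083·0.7210) = 0.26924/0.32908 = 0.8181.
Update on result 2 ('positive'): P(H) ← 0.965·0.8181 / (0.965·0.8181 + 0.083·0.1819) = 0.78951/0.80461 = 0.9812.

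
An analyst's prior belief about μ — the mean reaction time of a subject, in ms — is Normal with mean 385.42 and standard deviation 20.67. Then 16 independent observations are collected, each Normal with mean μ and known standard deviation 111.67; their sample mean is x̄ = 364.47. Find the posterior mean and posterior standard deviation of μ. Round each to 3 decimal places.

Posterior mean ≈ 378.002; posterior SD ≈ 16.612

Prior precision 1/τ₀² = 1/20.67² = 0.00234056; data precision n/σ² = 16/111.67² = 0.00128306.
Posterior precision = 0.00234056 + 0.00128306 = 0.00362362, giving posterior SD = 1/√0.00362362 = 16.612.
Posterior mean = (0.00234056·385.42 + 0.00128306·364.47) / 0.00362362 = 378.002.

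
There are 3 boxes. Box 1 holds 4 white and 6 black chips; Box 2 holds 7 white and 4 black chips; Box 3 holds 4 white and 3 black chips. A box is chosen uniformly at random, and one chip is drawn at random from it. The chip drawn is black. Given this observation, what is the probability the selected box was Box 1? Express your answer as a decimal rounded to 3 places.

Posterior probability ≈ 0.431

Tabulate prior·likelihood by source: [1] prior 0.333333, lik 0.6, product 0.2000; [2] prior 0.333333, lik 0.3636, product 0.1212; [3] prior 0.333333, lik 0.4286, product 0.1429.
Normalizing constant = 0.46407; the posterior for Box 1 is its product over the sum, 0.2000/0.46407 = 0.431.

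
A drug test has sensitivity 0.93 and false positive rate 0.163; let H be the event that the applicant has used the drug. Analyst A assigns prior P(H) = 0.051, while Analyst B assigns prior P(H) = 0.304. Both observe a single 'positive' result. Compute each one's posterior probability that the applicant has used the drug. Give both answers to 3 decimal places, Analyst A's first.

Analyst A: 0.235; Analyst B: 0.714

P('+'|H) = 0.93, P('+'|¬H) = 0.163.
Analyst A: numerator 0.93·0.051 = 0.047430; evidence = 0.047430+0.163·0.949 = 0.20212; posterior = 0.235.
Analyst B: numerator 0.93·0.304 = 0.28272; evidence = 0.28272+0.163·0.696 = 0.39617; posterior = 0.714.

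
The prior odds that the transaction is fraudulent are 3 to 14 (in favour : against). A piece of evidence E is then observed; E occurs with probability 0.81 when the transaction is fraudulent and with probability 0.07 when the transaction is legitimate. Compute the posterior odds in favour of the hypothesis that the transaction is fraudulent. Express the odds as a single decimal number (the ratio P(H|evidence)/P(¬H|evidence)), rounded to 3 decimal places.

Prior odds = 3/14 = 0.21429.
Likelihood ratio for E = 0.81/0.07 = 11.571.
Posterior odds = prior odds × LR = 2.4796.

Posterior odds ≈ 2.480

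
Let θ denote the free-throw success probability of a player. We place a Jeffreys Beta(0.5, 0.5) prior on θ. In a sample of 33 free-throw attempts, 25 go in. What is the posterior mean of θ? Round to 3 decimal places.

Observing 25 successes and 8 failures updates Beta(0.5, 0.5) by adding the success and failure counts to the two shape parameters: α = 0.5+25 = 25.5, β = 0.5+8 = 8.5.
E[θ | data] = 25.5/(25.5+8.5) = 0.750.

Posterior mean ≈ 0.750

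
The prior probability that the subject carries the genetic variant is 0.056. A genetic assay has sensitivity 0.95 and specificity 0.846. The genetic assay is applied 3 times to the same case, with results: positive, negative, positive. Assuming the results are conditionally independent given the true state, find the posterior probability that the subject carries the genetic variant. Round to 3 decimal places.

Let H be the event that the subject carries the genetic variant; start with P(H) = 0.056. P('positive'|H) = 0.95, P('positive'|¬H) = 0.154.
Update on result 1 ('positive'): P(H) ← 0.95·0.0560 / (0.95·0.0560 + 0.154·0.9440) = 0.053200/0.19858 = 0.2679.
Update on result 2 ('negative'): P(H) ← 0.05·0.2679 / (0.05·0.2679 + 0.846·0.7321) = 0.013395/0.63275 = 0.0212.
Update on result 3 ('positive'): P(H) ← 0.95·0.0212 / (0.95·0.0212 + 0.154·0.9788) = 0.020112/0.17085 = 0.1177.

Posterior P(H) ≈ 0.118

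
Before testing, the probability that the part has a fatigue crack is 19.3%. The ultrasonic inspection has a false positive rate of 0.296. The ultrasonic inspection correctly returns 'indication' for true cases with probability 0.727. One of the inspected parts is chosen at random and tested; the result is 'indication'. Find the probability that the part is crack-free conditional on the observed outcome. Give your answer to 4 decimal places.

Write H for 'the part has a fatigue crack'. Prior odds H:¬H = 0.193/0.807 = 0.23916. For the 'indication' outcome, the likelihood ratio is 0.727/0.296 = 2.4561.
Posterior odds = 0.23916 × 2.4561 = 0.58739, so P(H|E) = 0.58739/(1+0.58739) = 0.3700. Then P(¬H|E) = 1 − 0.3700 = 0.6300.

P(¬H | E) ≈ 0.6300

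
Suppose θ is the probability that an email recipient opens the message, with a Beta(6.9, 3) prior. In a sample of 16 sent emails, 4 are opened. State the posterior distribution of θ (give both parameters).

The binomial likelihood is conjugate to the Beta prior: with 4 successes and 12 failures, the posterior is Beta(6.9+4, 3+12) = Beta(10.9, 15).

Posterior: Beta(10.9, 15)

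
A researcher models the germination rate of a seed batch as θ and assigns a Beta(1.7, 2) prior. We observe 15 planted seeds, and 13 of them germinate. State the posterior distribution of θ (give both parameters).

Posterior: Beta(14.7, 4)

The binomial likelihood is conjugate to the Beta prior: with 13 successes and 2 failures, the posterior is Beta(1.7+13, 2+2) = Beta(14.7, 4).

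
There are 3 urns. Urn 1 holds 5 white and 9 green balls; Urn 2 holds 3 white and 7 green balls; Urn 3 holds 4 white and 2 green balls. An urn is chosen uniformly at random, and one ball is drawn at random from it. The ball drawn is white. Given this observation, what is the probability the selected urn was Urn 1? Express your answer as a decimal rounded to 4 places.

Posterior probability ≈ 0.2698

P(white|Urn 1) = 0.3571; P(white|Urn 2) = 0.3; P(white|Urn 3) = 0.6667.
Prior × likelihood for each source: 0.333333·0.3571=0.1190, 0.333333·0.3=0.1000, 0.333333·0.6667=0.2222. Summing gives P(white) = 0.44127.
P(Urn 1 | white) = 0.1190 / 0.44127 = 0.2698.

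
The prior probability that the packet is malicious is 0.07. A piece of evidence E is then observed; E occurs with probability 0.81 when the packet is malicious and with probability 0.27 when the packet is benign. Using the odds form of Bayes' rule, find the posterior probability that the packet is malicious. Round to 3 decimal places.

Posterior probability ≈ 0.184

Prior odds = 0.07/(1−0.07) = 0.075269.
Likelihood ratio for E = 0.81/0.27 = 3.0000.
Posterior odds = prior odds × LR = 0.22581.
Posterior probability = odds/(1+odds) = 0.22581/1.2258 = 0.184.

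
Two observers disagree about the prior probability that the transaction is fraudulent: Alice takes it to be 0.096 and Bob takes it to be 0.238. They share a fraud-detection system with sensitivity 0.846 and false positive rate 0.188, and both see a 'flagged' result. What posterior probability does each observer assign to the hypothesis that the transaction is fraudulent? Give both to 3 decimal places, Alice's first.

The likelihood ratio for a 'flagged' result is 0.846/0.188 = 4.5000.
Alice: prior odds 0.096/0.904 = 0.10619; posterior odds 0.47788; posterior probability 0.323.
Bob: prior odds 0.238/0.762 = 0.31234; posterior odds 1.4055; posterior probability 0.584.

Alice: 0.323; Bob: 0.584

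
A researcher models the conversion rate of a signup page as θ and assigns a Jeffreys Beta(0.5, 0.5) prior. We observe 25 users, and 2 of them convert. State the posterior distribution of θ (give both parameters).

Posterior: Beta(2.5, 23.5)

Observing 2 successes and 23 failures updates Beta(0.5, 0.5) by adding the success and failure counts to the two shape parameters: α = 0.5+2 = 2.5, β = 0.5+23 = 23.5.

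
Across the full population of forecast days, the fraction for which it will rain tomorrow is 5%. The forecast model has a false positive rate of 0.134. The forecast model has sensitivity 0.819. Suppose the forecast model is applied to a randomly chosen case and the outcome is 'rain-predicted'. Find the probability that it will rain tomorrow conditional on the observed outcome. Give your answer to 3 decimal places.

P(H | E) ≈ 0.243

Let H be the event that it will rain tomorrow. P(H) = 0.05, so P(¬H) = 0.95. With E the 'rain-predicted' result, P(E|H) = 0.819 and P(E|¬H) = 0.134.
P(E) = 0.819·0.05 + 0.134·0.95 = 0.040950 + 0.12730 = 0.16825.
By Bayes' theorem, P(H|E) = 0.040950 / 0.16825 = 0.243.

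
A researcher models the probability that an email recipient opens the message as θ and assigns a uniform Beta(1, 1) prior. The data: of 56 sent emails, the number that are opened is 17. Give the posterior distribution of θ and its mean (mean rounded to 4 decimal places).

Posterior: Beta(18, 40); mean ≈ 0.3103

Observing 17 successes and 39 failures updates Beta(1, 1) by adding the success and failure counts to the two shape parameters: α = 1+17 = 18, β = 1+39 = 40.
Posterior mean = α/(α+β) = 18/58 = 0.3103.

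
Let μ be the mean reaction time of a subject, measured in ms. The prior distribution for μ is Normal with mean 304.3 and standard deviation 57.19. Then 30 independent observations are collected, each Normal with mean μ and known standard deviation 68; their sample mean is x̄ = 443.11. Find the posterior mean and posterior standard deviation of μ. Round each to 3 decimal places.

With known σ, the Normal prior is conjugate. Weight on the data is w = (n/σ²)/(n/σ² + 1/τ₀²) = 0.00648789/(0.00648789+0.00030575) = 0.95500.
Posterior mean = w·x̄ + (1−w)·μ₀ = 0.95500·443.11 + 0.045005·304.3 = 436.863. Posterior variance = 1/(0.00648789+0.00030575) = 147.197, so SD = 12.132.

Posterior mean ≈ 436.863; posterior SD ≈ 12.132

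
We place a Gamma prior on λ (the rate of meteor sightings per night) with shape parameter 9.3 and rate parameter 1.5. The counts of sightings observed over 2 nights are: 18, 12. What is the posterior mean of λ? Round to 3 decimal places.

Posterior mean ≈ 11.229

Total count ∑xᵢ = 30 over n = 2 nights.
Gamma is conjugate to the Poisson likelihood: posterior is Gamma(shape = 9.3+30 = 39.3, rate = 1.5+2 = 3.5).
E[λ | data] = 39.3/3.5 = 11.229.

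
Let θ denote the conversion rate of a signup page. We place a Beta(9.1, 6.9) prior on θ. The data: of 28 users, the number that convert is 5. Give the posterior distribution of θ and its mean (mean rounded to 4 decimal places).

Observing 5 successes and 23 failures updates Beta(9.1, 6.9) by adding the success and failure counts to the two shape parameters: α = 9.1+5 = 14.1, β = 6.9+23 = 29.9.
Posterior mean = α/(α+β) = 14.1/44 = 0.3205.

Posterior: Beta(14.1, 29.9); mean ≈ 0.3205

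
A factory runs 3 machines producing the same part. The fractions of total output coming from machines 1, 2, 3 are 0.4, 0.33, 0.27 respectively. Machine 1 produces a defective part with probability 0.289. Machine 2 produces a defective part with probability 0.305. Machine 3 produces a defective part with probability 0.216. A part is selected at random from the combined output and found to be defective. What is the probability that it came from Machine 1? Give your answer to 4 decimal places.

P(defective|M1) = 0.289; P(defective|M2) = 0.305; P(defective|M3) = 0.216.
Prior × likelihood for each source: 0.4·0.289=0.1156, 0.33·0.305=0.1007, 0.27·0.216=0.05832. Summing gives P(defective) = 0.27457.
P(Machine 1 | defective) = 0.1156 / 0.27457 = 0.4210.

Posterior probability ≈ 0.4210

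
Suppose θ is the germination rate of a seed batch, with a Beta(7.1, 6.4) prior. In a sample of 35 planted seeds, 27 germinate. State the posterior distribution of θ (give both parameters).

Posterior: Beta(34.1, 14.4)

The binomial likelihood is conjugate to the Beta prior: with 27 successes and 8 failures, the posterior is Beta(7.1+27, 6.4+8) = Beta(34.1, 14.4).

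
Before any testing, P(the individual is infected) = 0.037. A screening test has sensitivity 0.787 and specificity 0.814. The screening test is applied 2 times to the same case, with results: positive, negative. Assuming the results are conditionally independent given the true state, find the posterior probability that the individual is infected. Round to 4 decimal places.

With H the event that the individual is infected, the joint likelihood of the observed sequence is P(data|H) = 0.787·0.213 = 0.16763 and P(data|¬H) = 0.186·0.814 = 0.15140.
Bayes: P(H|data) = 0.037·0.16763 / (0.037·0.16763 + 0.963·0.15140) = 0.0062023/0.15200 = 0.0408.

Posterior P(H) ≈ 0.0408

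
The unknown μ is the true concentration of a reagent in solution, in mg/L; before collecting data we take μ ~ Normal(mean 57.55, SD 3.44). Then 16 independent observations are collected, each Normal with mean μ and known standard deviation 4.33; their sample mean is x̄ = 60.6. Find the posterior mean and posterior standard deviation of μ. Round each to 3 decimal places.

With known σ, the Normal prior is conjugate. Weight on the data is w = (n/σ²)/(n/σ² + 1/τ₀²) = 0.853383/(0.853383+0.0845051) = 0.90990.
Posterior mean = w·x̄ + (1−w)·μ₀ = 0.90990·60.6 + 0.090101·57.55 = 60.325. Posterior variance = 1/(0.853383+0.0845051) = 1.06622, so SD = 1.033.

Posterior mean ≈ 60.325; posterior SD ≈ 1.033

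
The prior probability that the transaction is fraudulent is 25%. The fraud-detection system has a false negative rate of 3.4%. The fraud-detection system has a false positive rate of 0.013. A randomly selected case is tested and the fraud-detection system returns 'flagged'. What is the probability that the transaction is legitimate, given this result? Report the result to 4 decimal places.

Let H be the event that the transaction is fraudulent. P(H) = 0.25, so P(¬H) = 0.75. With E the 'flagged' result, P(E|H) = 0.966 and P(E|¬H) = 0.013.
P(E) = 0.966·0.25 + 0.013·0.75 = 0.24150 + 0.0097500 = 0.25125.
By Bayes' theorem, P(H|E) = 0.24150 / 0.25125 = 0.9612. Hence P(¬H|E) = 1 − 0.9612 = 0.0388.

P(¬H | E) ≈ 0.0388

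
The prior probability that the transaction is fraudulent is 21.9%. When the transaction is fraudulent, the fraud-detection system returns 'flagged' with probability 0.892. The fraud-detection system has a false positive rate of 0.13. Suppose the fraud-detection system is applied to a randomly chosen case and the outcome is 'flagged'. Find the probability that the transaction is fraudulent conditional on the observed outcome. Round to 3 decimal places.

Write H for 'the transaction is fraudulent'. Prior odds H:¬H = 0.219/0.781 = 0.28041. For the 'flagged' outcome, the likelihood ratio is 0.892/0.13 = 6.8615.
Posterior odds = 0.28041 × 6.8615 = 1.9240, so P(H|E) = 1.9240/(1+1.9240) = 0.658.

P(H | E) ≈ 0.658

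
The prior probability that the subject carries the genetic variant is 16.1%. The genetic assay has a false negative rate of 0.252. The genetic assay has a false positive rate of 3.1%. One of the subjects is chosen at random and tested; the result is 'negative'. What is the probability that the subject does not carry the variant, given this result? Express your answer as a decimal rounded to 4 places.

P(¬H | E) ≈ 0.9525

Let H be the event that the subject carries the genetic variant. P(H) = 0.161, so P(¬H) = 0.839. With E the 'negative' result, P(E|H) = 0.252 and P(E|¬H) = 0.969.
P(E) = 0.252·0.161 + 0.969·0.839 = 0.040572 + 0.81299 = 0.85356.
By Bayes' theorem, P(H|E) = 0.040572 / 0.85356 = 0.0475. Hence P(¬H|E) = 1 − 0.0475 = 0.9525.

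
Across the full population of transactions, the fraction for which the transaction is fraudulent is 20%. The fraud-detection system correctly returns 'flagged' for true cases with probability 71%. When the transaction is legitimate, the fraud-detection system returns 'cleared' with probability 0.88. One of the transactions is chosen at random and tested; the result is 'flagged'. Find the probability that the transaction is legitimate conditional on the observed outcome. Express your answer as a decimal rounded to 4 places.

Write H for 'the transaction is fraudulent'. Prior odds H:¬H = 0.2/0.8 = 0.25000. For the 'flagged' outcome, the likelihood ratio is 0.71/0.12 = 5.9167.
Posterior odds = 0.25000 × 5.9167 = 1.4792, so P(H|E) = 1.4792/(1+1.4792) = 0.5966. Then P(¬H|E) = 1 − 0.5966 = 0.4034.

P(¬H | E) ≈ 0.4034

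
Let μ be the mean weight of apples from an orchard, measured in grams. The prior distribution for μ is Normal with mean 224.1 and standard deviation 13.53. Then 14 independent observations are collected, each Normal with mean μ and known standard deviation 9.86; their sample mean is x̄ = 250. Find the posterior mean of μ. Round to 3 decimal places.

With known σ, the Normal prior is conjugate. Weight on the data is w = (n/σ²)/(n/σ² + 1/τ₀²) = 0.144004/(0.144004+0.00546266) = 0.96345.
Posterior mean = w·x̄ + (1−w)·μ₀ = 0.96345·250 + 0.036548·224.1 = 249.053.

Posterior mean ≈ 249.053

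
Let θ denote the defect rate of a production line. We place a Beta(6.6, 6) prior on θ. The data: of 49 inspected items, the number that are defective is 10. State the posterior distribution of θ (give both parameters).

Observing 10 successes and 39 failures updates Beta(6.6, 6) by adding the success and failure counts to the two shape parameters: α = 6.6+10 = 16.6, β = 6+39 = 45.

Posterior: Beta(16.6, 45)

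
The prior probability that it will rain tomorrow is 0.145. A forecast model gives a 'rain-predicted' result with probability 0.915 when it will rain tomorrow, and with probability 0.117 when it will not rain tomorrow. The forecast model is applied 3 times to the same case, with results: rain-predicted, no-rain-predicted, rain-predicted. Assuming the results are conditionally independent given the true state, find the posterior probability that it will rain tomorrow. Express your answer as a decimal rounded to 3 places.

Posterior P(H) ≈ 0.500

Let H be the event that it will rain tomorrow; start with P(H) = 0.145. P('rain-predicted'|H) = 0.915, P('rain-predicted'|¬H) = 0.117.
Update on result 1 ('rain-predicted'): P(H) ← 0.915·0.1450 / (0.915·0.1450 + 0.117·0.8550) = 0.13267/0.23271 = 0.5701.
Update on result 2 ('no-rain-predicted'): P(H) ← 0.085·0.5701 / (0.085·0.5701 + 0.883·0.4299) = 0.048461/0.42804 = 0.1132.
Update on result 3 ('rain-predicted'): P(H) ← 0.915·0.1132 / (0.915·0.1132 + 0.117·0.8868) = 0.10359/0.20735 = 0.4996.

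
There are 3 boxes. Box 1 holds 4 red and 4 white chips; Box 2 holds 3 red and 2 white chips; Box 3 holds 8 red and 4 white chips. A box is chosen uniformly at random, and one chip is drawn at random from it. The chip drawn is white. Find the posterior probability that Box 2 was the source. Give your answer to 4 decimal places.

Posterior probability ≈ 0.3243

P(white|Box 1) = 0.5; P(white|Box 2) = 0.4; P(white|Box 3) = 0.3333.
Prior × likelihood for each source: 0.333333·0.5=0.1667, 0.333333·0.4=0.1333, 0.333333·0.3333=0.1111. Summing gives P(white) = 0.41111.
P(Box 2 | white) = 0.1333 / 0.41111 = 0.3243.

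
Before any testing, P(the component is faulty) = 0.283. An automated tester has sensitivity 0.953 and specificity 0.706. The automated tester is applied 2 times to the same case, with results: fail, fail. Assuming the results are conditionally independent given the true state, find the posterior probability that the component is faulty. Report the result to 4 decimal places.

Let H be the event that the component is faulty; start with P(H) = 0.283. P('fail'|H) = 0.953, P('fail'|¬H) = 0.294.
Update on result 1 ('fail'): P(H) ← 0.953·0.2830 / (0.953·0.2830 + 0.294·0.7170) = 0.26970/0.48050 = 0.5613.
Update on result 2 ('fail'): P(H) ← 0.953·0.5613 / (0.953·0.5613 + 0.294·0.4387) = 0.53491/0.66389 = 0.8057.

Posterior P(H) ≈ 0.8057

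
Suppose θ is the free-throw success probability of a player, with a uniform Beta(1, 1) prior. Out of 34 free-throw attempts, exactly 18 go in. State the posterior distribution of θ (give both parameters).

Posterior: Beta(19, 17)

The binomial likelihood is conjugate to the Beta prior: with 18 successes and 16 failures, the posterior is Beta(1+18, 1+16) = Beta(19, 17).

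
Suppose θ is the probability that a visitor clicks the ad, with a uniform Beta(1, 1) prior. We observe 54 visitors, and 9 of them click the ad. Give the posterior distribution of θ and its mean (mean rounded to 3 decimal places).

Observing 9 successes and 45 failures updates Beta(1, 1) by adding the success and failure counts to the two shape parameters: α = 1+9 = 10, β = 1+45 = 46.
E[θ | data] = 10/(10+46) = 0.179.

Posterior: Beta(10, 46); mean ≈ 0.179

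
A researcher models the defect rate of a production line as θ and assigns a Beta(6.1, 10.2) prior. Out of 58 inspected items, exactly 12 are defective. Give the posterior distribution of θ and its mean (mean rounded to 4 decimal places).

Posterior: Beta(18.1, 56.2); mean ≈ 0.2436

The binomial likelihood is conjugate to the Beta prior: with 12 successes and 46 failures, the posterior is Beta(6.1+12, 10.2+46) = Beta(18.1, 56.2).
Posterior mean = α/(α+β) = 18.1/74.3 = 0.2436.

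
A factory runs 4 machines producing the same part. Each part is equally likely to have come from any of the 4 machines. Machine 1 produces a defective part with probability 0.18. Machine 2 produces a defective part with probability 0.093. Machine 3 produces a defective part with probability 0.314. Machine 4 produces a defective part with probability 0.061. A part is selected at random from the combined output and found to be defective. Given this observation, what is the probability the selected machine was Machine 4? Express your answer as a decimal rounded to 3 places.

Posterior probability ≈ 0.094

P(defective|M1) = 0.18; P(defective|M2) = 0.093; P(defective|M3) = 0.314; P(defective|M4) = 0.061.
Prior × likelihood for each source: 0.25·0.18=0.04500, 0.25·0.093=0.02325, 0.25·0.314=0.07850, 0.25·0.061=0.01525. Summing gives P(defective) = 0.16200.
P(Machine 4 | defective) = 0.01525 / 0.16200 = 0.094.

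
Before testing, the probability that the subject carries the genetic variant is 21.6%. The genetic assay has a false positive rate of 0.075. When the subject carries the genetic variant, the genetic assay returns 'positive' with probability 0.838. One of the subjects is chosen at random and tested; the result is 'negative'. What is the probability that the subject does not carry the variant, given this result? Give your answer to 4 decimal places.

Write H for 'the subject carries the genetic variant'. Prior odds H:¬H = 0.216/0.784 = 0.27551. For the 'negative' outcome, the likelihood ratio is 0.162/0.925 = 0.17514.
Posterior odds = 0.27551 × 0.17514 = 0.048252, so P(H|E) = 0.048252/(1+0.048252) = 0.0460. Then P(¬H|E) = 1 − 0.0460 = 0.9540.

P(¬H | E) ≈ 0.9540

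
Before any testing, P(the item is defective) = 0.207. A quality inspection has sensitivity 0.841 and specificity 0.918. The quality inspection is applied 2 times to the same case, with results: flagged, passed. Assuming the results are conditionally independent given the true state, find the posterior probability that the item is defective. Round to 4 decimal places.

Posterior P(H) ≈ 0.3168

Let H be the event that the item is defective; start with P(H) = 0.207. P('flagged'|H) = 0.841, P('flagged'|¬H) = 0.082.
Update on result 1 ('flagged'): P(H) ← 0.841·0.2070 / (0.841·0.2070 + 0.082·0.7930) = 0.17409/0.23911 = 0.7281.
Update on result 2 ('passed'): P(H) ← 0.159·0.7281 / (0.159·0.7281 + 0.918·0.2719) = 0.11576/0.36541 = 0.3168.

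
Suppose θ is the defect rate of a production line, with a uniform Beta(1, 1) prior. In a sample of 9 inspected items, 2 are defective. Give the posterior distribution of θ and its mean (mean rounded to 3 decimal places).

Observing 2 successes and 7 failures updates Beta(1, 1) by adding the success and failure counts to the two shape parameters: α = 1+2 = 3, β = 1+7 = 8.
Posterior mean = α/(α+β) = 3/11 = 0.273.

Posterior: Beta(3, 8); mean ≈ 0.273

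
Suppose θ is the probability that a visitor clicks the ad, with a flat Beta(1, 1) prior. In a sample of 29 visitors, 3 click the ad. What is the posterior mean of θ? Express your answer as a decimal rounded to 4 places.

Posterior mean ≈ 0.1290

The binomial likelihood is conjugate to the Beta prior: with 3 successes and 26 failures, the posterior is Beta(1+3, 1+26) = Beta(4, 27).
E[θ | data] = 4/(4+27) = 0.1290.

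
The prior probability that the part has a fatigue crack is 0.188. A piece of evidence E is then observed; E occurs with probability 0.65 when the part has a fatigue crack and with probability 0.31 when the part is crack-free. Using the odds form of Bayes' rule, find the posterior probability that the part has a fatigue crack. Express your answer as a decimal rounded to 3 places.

Prior odds = 0.188/(1−0.188) = 0.23153. In log-odds, ln(0.23153) = -1.4631.
Add log likelihood ratio: ln(2.0968) = 0.74040.
Posterior log-odds = -0.72266, so posterior odds = exp(-0.72266) = 0.48546. Converting, P(H|E) = 0.48546/1.4855 = 0.327.

Posterior probability ≈ 0.327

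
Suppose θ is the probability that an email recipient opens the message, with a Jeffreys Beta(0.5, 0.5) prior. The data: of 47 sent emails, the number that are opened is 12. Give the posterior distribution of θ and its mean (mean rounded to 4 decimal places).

Posterior: Beta(12.5, 35.5); mean ≈ 0.2604

The binomial likelihood is conjugate to the Beta prior: with 12 successes and 35 failures, the posterior is Beta(0.5+12, 0.5+35) = Beta(12.5, 35.5).
E[θ | data] = 12.5/(12.5+35.5) = 0.2604.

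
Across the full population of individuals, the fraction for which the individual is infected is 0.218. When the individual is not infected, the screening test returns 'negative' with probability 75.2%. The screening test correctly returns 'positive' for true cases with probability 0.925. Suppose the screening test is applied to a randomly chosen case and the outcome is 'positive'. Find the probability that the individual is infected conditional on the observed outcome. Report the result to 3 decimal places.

Write H for 'the individual is infected'. Prior odds H:¬H = 0.218/0.782 = 0.27877. For the 'positive' outcome, the likelihood ratio is 0.925/0.248 = 3.7298.
Posterior odds = 0.27877 × 3.7298 = 1.0398, so P(H|E) = 1.0398/(1+1.0398) = 0.510.

P(H | E) ≈ 0.510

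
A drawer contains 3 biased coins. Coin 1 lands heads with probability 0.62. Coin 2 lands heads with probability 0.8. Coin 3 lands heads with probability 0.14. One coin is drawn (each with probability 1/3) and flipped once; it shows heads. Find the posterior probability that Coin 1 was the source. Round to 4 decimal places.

Posterior probability ≈ 0.3974

Tabulate prior·likelihood by source: [1] prior 0.333333, lik 0.62, product 0.2067; [2] prior 0.333333, lik 0.8, product 0.2667; [3] prior 0.333333, lik 0.14, product 0.04667.
Normalizing constant = 0.52000; the posterior for Coin 1 is its product over the sum, 0.2067/0.52000 = 0.3974.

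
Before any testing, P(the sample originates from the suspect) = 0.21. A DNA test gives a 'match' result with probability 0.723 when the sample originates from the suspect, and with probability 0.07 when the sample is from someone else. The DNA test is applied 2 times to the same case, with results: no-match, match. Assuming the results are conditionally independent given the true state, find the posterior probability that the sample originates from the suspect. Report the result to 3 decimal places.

Let H be the event that the sample originates from the suspect; start with P(H) = 0.21. P('match'|H) = 0.723, P('match'|¬H) = 0.07.
Update on result 1 ('no-match'): P(H) ← 0.277·0.2100 / (0.277·0.2100 + 0.93·0.7900) = 0.058170/0.79287 = 0.0734.
Update on result 2 ('match'): P(H) ← 0.723·0.0734 / (0.723·0.0734 + 0.07·0.9266) = 0.053044/0.11791 = 0.4499.

Posterior P(H) ≈ 0.450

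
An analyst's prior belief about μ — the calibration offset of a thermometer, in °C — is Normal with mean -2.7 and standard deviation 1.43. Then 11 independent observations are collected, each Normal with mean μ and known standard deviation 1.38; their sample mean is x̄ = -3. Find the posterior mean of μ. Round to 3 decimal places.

With known σ, the Normal prior is conjugate. Weight on the data is w = (n/σ²)/(n/σ² + 1/τ₀²) = 5.77610/(5.77610+0.489021) = 0.92195.
Posterior mean = w·x̄ + (1−w)·μ₀ = 0.92195·-3 + 0.078055·-2.7 = -2.977.

Posterior mean ≈ -2.977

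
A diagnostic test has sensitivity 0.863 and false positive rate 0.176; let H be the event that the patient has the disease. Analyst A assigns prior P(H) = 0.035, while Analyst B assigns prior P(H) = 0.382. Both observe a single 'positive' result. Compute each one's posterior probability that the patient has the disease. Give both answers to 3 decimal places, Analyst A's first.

Analyst A: 0.151; Analyst B: 0.752

The likelihood ratio for a 'positive' result is 0.863/0.176 = 4.9034.
Analyst A: prior odds 0.035/0.965 = 0.036269; posterior odds 0.17784; posterior probability 0.151.
Analyst B: prior odds 0.382/0.618 = 0.61812; posterior odds 3.0309; posterior probability 0.752.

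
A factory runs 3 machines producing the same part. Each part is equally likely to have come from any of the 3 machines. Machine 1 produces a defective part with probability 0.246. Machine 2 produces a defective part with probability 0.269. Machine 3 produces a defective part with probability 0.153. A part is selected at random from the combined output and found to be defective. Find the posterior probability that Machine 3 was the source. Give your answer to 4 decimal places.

Posterior probability ≈ 0.2290

P(defective|M1) = 0.246; P(defective|M2) = 0.269; P(defective|M3) = 0.153.
Prior × likelihood for each source: 0.333333·0.246=0.08200, 0.333333·0.269=0.08967, 0.333333·0.153=0.05100. Summing gives P(defective) = 0.22267.
P(Machine 3 | defective) = 0.05100 / 0.22267 = 0.2290.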